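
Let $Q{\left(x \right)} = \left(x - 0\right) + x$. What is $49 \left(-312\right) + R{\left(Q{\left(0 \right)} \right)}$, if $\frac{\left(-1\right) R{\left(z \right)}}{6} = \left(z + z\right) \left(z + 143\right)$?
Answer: $-15288$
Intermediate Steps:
$Q{\left(x \right)} = 2 x$ ($Q{\left(x \right)} = \left(x + 0\right) + x = x + x = 2 x$)
$R{\left(z \right)} = - 12 z \left(143 + z\right)$ ($R{\left(z \right)} = - 6 \left(z + z\right) \left(z + 143\right) = - 6 \cdot 2 z \left(143 + z\right) = - 12 z \left(143 + z\right)$)
$49 \left(-312\right) + R{\left(Q{\left(0 \right)} \right)} = 49 \left(-312\right) - 12 \cdot 2 \cdot 0 \left(143 + 2 \cdot 0\right) = -15288 - 0 \left(143 + 0\right) = -15288 - 0 \cdot 143 = -15288 + 0 = -15288$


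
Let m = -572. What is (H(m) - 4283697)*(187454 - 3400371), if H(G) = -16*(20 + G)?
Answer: 13734786431205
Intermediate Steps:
H(G) = -320 - 16*G
(H(m) - 4283697)*(187454 - 3400371) = ((-320 - 16*(-572)) - 4283697)*(187454 - 3400371) = ((-320 + 9152) - 4283697)*(-3212917) = (8832 - 4283697)*(-3212917) = -4274865*(-3212917) = 13734786431205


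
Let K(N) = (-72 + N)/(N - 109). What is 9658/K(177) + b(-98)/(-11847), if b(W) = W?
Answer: 864495162/138215 ≈ 6254.7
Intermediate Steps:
K(N) = (-72 + N)/(-109 + N)
9658/K(177) + b(-98)/(-11847) = 9658/(((-72 + 177)/(-109 + 177))) - 98/(-11847) = 9658/((105/68)) - 98*(-1/11847) = 9658/(((1/68)*105)) + 98/11847 = 9658/(105/68) + 98/11847 = 9658*(68/105) + 98/11847 = 656744/105 + 98/11847 = 864495162/138215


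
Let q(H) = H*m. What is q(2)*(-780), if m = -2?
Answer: 3120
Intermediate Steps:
q(H) = -2*H (q(H) = H*(-2) = -2*H)
q(2)*(-780) = -2*2*(-780) = -4*(-780) = 3120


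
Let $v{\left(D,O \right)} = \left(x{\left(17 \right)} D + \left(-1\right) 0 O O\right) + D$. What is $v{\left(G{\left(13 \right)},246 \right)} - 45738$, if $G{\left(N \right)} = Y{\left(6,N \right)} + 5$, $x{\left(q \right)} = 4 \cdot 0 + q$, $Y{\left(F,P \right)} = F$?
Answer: $-45540$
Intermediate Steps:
$x{\left(q \right)} = q$ ($x{\left(q \right)} = 0 + q = q$)
$G{\left(N \right)} = 11$ ($G{\left(N \right)} = 6 + 5 = 11$)
$v{\left(D,O \right)} = 18 D$ ($v{\left(D,O \right)} = \left(17 D + \left(-1\right) 0 O O\right) + D = \left(17 D + 0 O O\right) + D = \left(17 D + 0 O\right) + D = \left(17 D + 0\right) + D = 17 D + D = 18 D$)
$v{\left(G{\left(13 \right)},246 \right)} - 45738 = 18 \cdot 11 - 45738 = 198 - 45738 = -45540$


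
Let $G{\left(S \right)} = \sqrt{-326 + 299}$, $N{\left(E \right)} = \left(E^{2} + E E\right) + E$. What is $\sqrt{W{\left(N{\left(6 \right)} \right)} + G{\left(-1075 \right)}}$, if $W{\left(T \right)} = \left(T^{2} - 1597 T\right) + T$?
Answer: $\sqrt{-118404 + 3 i \sqrt{3}} \approx 0.008 + 344.1 i$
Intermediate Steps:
$N{\left(E \right)} = E + 2 E^{2}$ ($N{\left(E \right)} = \left(E^{2} + E^{2}\right) + E = 2 E^{2} + E = E + 2 E^{2}$)
$W{\left(T \right)} = T^{2} - 1596 T$
$G{\left(S \right)} = 3 i \sqrt{3}$ ($G{\left(S \right)} = \sqrt{-27} = 3 i \sqrt{3}$)
$\sqrt{W{\left(N{\left(6 \right)} \right)} + G{\left(-1075 \right)}} = \sqrt{6 \left(1 + 2 \cdot 6\right) \left(-1596 + 6 \left(1 + 2 \cdot 6\right)\right) + 3 i \sqrt{3}} = \sqrt{6 \left(1 + 12\right) \left(-1596 + 6 \left(1 + 12\right)\right) + 3 i \sqrt{3}} = \sqrt{6 \cdot 13 \left(-1596 + 6 \cdot 13\right) + 3 i \sqrt{3}} = \sqrt{78 \left(-1596 + 78\right) + 3 i \sqrt{3}} = \sqrt{78 \left(-1518\right) + 3 i \sqrt{3}} = \sqrt{-118404 + 3 i \sqrt{3}}$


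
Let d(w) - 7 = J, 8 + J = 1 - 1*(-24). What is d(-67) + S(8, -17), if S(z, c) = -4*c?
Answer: 92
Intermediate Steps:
J = 17 (J = -8 + (1 - 1*(-24)) = -8 + (1 + 24) = -8 + 25 = 17)
d(w) = 24 (d(w) = 7 + 17 = 24)
d(-67) + S(8, -17) = 24 - 4*(-17) = 24 + 68 = 92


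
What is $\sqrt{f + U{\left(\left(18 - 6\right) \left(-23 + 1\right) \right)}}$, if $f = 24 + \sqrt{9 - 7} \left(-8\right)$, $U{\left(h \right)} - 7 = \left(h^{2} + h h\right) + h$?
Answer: $\sqrt{139159 - 8 \sqrt{2}} \approx 373.02$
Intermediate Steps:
$U{\left(h \right)} = 7 + h + 2 h^{2}$ ($U{\left(h \right)} = 7 + \left(\left(h^{2} + h h\right) + h\right) = 7 + \left(\left(h^{2} + h^{2}\right) + h\right) = 7 + \left(2 h^{2} + h\right) = 7 + \left(h + 2 h^{2}\right) = 7 + h + 2 h^{2}$)
$f = 24 - 8 \sqrt{2}$ ($f = 24 + \sqrt{2} \left(-8\right) = 24 - 8 \sqrt{2} \approx 12.686$)
$\sqrt{f + U{\left(\left(18 - 6\right) \left(-23 + 1\right) \right)}} = \sqrt{\left(24 - 8 \sqrt{2}\right) + \left(7 + \left(18 - 6\right) \left(-23 + 1\right) + 2 \left(\left(18 - 6\right) \left(-23 + 1\right)\right)^{2}\right)} = \sqrt{\left(24 - 8 \sqrt{2}\right) + \left(7 + 12 \left(-22\right) + 2 \left(12 \left(-22\right)\right)^{2}\right)} = \sqrt{\left(24 - 8 \sqrt{2}\right) + \left(7 - 264 + 2 \left(-264\right)^{2}\right)} = \sqrt{\left(24 - 8 \sqrt{2}\right) + \left(7 - 264 + 2 \cdot 69696\right)} = \sqrt{\left(24 - 8 \sqrt{2}\right) + \left(7 - 264 + 139392\right)} = \sqrt{\left(24 - 8 \sqrt{2}\right) + 139135} = \sqrt{139159 - 8 \sqrt{2}}$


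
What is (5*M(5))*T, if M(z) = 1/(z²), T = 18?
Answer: 18/5 ≈ 3.6000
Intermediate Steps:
M(z) = z⁻²
(5*M(5))*T = (5/5²)*18 = (5*(1/25))*18 = (⅕)*18 = 18/5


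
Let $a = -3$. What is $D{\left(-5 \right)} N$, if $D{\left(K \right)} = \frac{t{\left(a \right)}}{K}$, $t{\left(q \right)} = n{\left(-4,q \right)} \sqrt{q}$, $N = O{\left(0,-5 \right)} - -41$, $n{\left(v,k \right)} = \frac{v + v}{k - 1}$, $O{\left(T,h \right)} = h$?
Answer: $- \frac{72 i \sqrt{3}}{5} \approx - 24.942 i$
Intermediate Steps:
$n{\left(v,k \right)} = \frac{2 v}{-1 + k}$
$N = 36$ ($N = -5 - -41 = -5 + 41 = 36$)
$t{\left(q \right)} = - \frac{8 \sqrt{q}}{-1 + q}$ ($t{\left(q \right)} = 2 \left(-4\right) \frac{1}{-1 + q} \sqrt{q} = - \frac{8}{-1 + q} \sqrt{q} = - \frac{8 \sqrt{q}}{-1 + q}$)
$D{\left(K \right)} = \frac{2 i \sqrt{3}}{K}$ ($D{\left(K \right)} = \frac{\left(-8\right) \sqrt{-3} \frac{1}{-1 - 3}}{K} = \frac{\left(-8\right) i \sqrt{3} \frac{1}{-4}}{K} = \frac{\left(-8\right) i \sqrt{3} \left(- \frac{1}{4}\right)}{K} = \frac{2 i \sqrt{3}}{K}$)
$D{\left(-5 \right)} N = \frac{2 i \sqrt{3}}{-5} \cdot 36 = 2 i \sqrt{3} \left(- \frac{1}{5}\right) 36 = - \frac{2 i \sqrt{3}}{5} \cdot 36 = - \frac{72 i \sqrt{3}}{5}$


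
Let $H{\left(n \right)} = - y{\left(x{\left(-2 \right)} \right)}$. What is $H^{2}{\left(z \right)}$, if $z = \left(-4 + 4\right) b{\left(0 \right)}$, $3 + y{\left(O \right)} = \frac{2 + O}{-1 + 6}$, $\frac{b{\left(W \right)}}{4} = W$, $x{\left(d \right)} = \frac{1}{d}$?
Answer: $\frac{729}{100} \approx 7.29$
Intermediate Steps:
$b{\left(W \right)} = 4 W$
$y{\left(O \right)} = - \frac{13}{5} + \frac{O}{5}$ ($y{\left(O \right)} = -3 + \frac{2 + O}{-1 + 6} = -3 + \frac{2 + O}{5} = -3 + \left(2 + O\right) \frac{1}{5} = -3 + \left(\frac{2}{5} + \frac{O}{5}\right) = - \frac{13}{5} + \frac{O}{5}$)
$z = 0$ ($z = \left(-4 + 4\right) 4 \cdot 0 = 0 \cdot 0 = 0$)
$H{\left(n \right)} = \frac{27}{10}$ ($H{\left(n \right)} = - (- \frac{13}{5} + \frac{1}{5 \left(-2\right)}) = - (- \frac{13}{5} + \frac{1}{5} \left(- \frac{1}{2}\right)) = - (- \frac{13}{5} - \frac{1}{10}) = \left(-1\right) \left(- \frac{27}{10}\right) = \frac{27}{10}$)
$H^{2}{\left(z \right)} = \left(\frac{27}{10}\right)^{2} = \frac{729}{100}$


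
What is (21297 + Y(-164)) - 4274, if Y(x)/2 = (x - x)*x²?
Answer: 17023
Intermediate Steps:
Y(x) = 0 (Y(x) = 2*((x - x)*x²) = 2*(0*x²) = 2*0 = 0)
(21297 + Y(-164)) - 4274 = (21297 + 0) - 4274 = 21297 - 4274 = 17023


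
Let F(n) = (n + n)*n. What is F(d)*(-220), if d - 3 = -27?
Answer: -253440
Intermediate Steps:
d = -24 (d = 3 - 27 = -24)
F(n) = 2*n² (F(n) = (2*n)*n = 2*n²)
F(d)*(-220) = (2*(-24)²)*(-220) = (2*576)*(-220) = 1152*(-220) = -253440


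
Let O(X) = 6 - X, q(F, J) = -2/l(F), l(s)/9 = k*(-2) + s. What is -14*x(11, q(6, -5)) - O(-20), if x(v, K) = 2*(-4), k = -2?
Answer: 86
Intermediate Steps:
l(s) = 36 + 9*s (l(s) = 9*(-2*(-2) + s) = 9*(4 + s) = 36 + 9*s)
q(F, J) = -2/(36 + 9*F)
x(v, K) = -8
-14*x(11, q(6, -5)) - O(-20) = -14*(-8) - (6 - 1*(-20)) = 112 - (6 + 20) = 112 - 1*26 = 112 - 26 = 86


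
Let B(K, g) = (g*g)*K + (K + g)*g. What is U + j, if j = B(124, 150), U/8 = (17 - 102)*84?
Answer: 2773980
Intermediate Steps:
B(K, g) = K*g**2 + g*(K + g) (B(K, g) = g**2*K + g*(K + g) = K*g**2 + g*(K + g))
U = -57120 (U = 8*((17 - 102)*84) = 8*(-85*84) = 8*(-7140) = -57120)
j = 2831100 (j = 150*(124 + 150 + 124*150) = 150*(124 + 150 + 18600) = 150*18874 = 2831100)
U + j = -57120 + 2831100 = 2773980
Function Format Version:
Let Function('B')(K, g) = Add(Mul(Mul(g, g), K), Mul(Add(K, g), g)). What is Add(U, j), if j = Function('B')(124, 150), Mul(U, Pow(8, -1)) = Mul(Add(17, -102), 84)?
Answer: 2773980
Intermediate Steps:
Function('B')(K, g) = Add(Mul(K, Pow(g, 2)), Mul(g, Add(K, g))) (Function('B')(K, g) = Add(Mul(Pow(g, 2), K), Mul(g, Add(K, g))) = Add(Mul(K, Pow(g, 2)), Mul(g, Add(K, g))))
U = -57120 (U = Mul(8, Mul(Add(17, -102), 84)) = Mul(8, Mul(-85, 84)) = Mul(8, -7140) = -57120)
j = 2831100 (j = Mul(150, Add(124, 150, Mul(124, 150))) = Mul(150, Add(124, 150, 18600)) = Mul(150, 18874) = 2831100)
Add(U, j) = Add(-57120, 2831100) = 2773980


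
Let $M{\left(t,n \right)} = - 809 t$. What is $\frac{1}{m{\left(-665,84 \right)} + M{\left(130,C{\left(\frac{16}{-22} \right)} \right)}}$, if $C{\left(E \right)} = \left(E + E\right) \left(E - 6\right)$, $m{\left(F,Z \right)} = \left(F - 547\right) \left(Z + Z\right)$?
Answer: $- \frac{1}{308786} \approx -3.2385 \cdot 10^{-6}$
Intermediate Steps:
$m{\left(F,Z \right)} = 2 Z \left(-547 + F\right)$ ($m{\left(F,Z \right)} = \left(-547 + F\right) 2 Z = 2 Z \left(-547 + F\right)$)
$C{\left(E \right)} = 2 E \left(-6 + E\right)$
$\frac{1}{m{\left(-665,84 \right)} + M{\left(130,C{\left(\frac{16}{-22} \right)} \right)}} = \frac{1}{2 \cdot 84 \left(-547 - 665\right) - 105170} = \frac{1}{2 \cdot 84 \left(-1212\right) - 105170} = \frac{1}{-203616 - 105170} = \frac{1}{-308786} = - \frac{1}{308786}$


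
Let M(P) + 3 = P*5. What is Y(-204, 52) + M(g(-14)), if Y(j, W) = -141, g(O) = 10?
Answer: -94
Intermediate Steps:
M(P) = -3 + 5*P (M(P) = -3 + P*5 = -3 + 5*P)
Y(-204, 52) + M(g(-14)) = -141 + (-3 + 5*10) = -141 + (-3 + 50) = -141 + 47 = -94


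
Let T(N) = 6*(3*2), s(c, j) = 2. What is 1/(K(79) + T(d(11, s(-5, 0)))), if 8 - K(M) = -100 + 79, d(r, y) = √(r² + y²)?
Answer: 1/65 ≈ 0.015385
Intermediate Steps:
K(M) = 29 (K(M) = 8 - (-100 + 79) = 8 - 1*(-21) = 8 + 21 = 29)
T(N) = 36 (T(N) = 6*6 = 36)
1/(K(79) + T(d(11, s(-5, 0)))) = 1/(29 + 36) = 1/65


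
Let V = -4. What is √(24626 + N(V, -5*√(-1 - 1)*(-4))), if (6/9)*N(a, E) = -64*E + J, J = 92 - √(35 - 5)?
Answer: √(99056 - 6*√30 - 7680*I*√2)/2 ≈ 157.58 - 8.6158*I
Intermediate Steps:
J = 92 - √30 ≈ 86.523
N(a, E) = 138 - 96*E - 3*√30/2 (N(a, E) = 3*(-64*E + (92 - √30))/2 = 3*(92 - √30 - 64*E)/2 = 138 - 96*E - 3*√30/2)
√(24626 + N(V, -5*√(-1 - 1)*(-4))) = √(24626 + (138 - 96*(-5*√(-1 - 1))*(-4) - 3*√30/2)) = √(24626 + (138 - 96*(-5*I*√2)*(-4) - 3*√30/2)) = √(24626 + (138 - 1920*I*√2 - 3*√30/2)) = √(24626 + (138 - 3*√30/2 - 1920*I*√2)) = √(24764 - 3*√30/2 - 1920*I*√2)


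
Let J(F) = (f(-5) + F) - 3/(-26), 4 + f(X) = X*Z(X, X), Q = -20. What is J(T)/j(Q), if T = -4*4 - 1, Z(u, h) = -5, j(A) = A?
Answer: -107/520 ≈ -0.20577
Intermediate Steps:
T = -17 (T = -16 - 1 = -17)
f(X) = -4 - 5*X (f(X) = -4 + X*(-5) = -4 - 5*X)
J(F) = 549/26 + F (J(F) = ((-4 - 5*(-5)) + F) - 3/(-26) = ((-4 + 25) + F) - 3*(-1/26) = (21 + F) + 3/26 = 549/26 + F)
J(T)/j(Q) = (549/26 - 17)/(-20) = (107/26)*(-1/20) = -107/520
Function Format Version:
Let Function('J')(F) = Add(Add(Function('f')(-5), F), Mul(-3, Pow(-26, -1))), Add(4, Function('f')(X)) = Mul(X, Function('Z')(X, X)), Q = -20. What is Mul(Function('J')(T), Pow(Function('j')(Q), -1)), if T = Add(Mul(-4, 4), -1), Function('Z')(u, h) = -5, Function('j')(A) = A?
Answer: Rational(-107, 520) ≈ -0.20577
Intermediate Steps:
T = -17 (T = Add(-16, -1) = -17)
Function('f')(X) = Add(-4, Mul(-5, X)) (Function('f')(X) = Add(-4, Mul(X, -5)) = Add(-4, Mul(-5, X)))
Function('J')(F) = Add(Rational(549, 26), F) (Function('J')(F) = Add(Add(Add(-4, Mul(-5, -5)), F), Mul(-3, Pow(-26, -1))) = Add(Add(Add(-4, 25), F), Mul(-3, Rational(-1, 26))) = Add(Add(21, F), Rational(3, 26)) = Add(Rational(549, 26), F))
Mul(Function('J')(T), Pow(Function('j')(Q), -1)) = Mul(Add(Rational(549, 26), -17), Pow(-20, -1)) = Mul(Rational(107, 26), Rational(-1, 20)) = Rational(-107, 520)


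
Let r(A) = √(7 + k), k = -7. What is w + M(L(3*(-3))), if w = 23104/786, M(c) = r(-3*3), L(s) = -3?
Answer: 11552/393 ≈ 29.394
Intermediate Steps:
r(A) = 0 (r(A) = √(7 - 7) = √0 = 0)
M(c) = 0
w = 11552/393 (w = 23104*(1/786) = 11552/393 ≈ 29.394)
w + M(L(3*(-3))) = 11552/393 + 0 = 11552/393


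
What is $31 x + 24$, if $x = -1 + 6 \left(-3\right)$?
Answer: $-565$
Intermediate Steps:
$x = -19$ ($x = -1 - 18 = -19$)
$31 x + 24 = 31 \left(-19\right) + 24 = -589 + 24 = -565$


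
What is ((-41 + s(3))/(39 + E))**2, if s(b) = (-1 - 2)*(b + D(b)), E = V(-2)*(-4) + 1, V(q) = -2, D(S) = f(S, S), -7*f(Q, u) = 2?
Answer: 1849/1764 ≈ 1.0482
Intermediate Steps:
f(Q, u) = -2/7 (f(Q, u) = -1/7*2 = -2/7)
D(S) = -2/7
E = 9 (E = -2*(-4) + 1 = 8 + 1 = 9)
s(b) = 6/7 - 3*b (s(b) = (-1 - 2)*(b - 2/7) = -3*(-2/7 + b) = 6/7 - 3*b)
((-41 + s(3))/(39 + E))**2 = ((-41 + (6/7 - 3*3))/(39 + 9))**2 = ((-41 + (6/7 - 9))/48)**2 = ((-41 - 57/7)*(1/48))**2 = (-344/7*1/48)**2 = (-43/42)**2 = 1849/1764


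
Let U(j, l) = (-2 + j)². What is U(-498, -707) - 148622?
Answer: 101378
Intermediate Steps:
U(-498, -707) - 148622 = (-2 - 498)² - 148622 = (-500)² - 148622 = 250000 - 148622 = 101378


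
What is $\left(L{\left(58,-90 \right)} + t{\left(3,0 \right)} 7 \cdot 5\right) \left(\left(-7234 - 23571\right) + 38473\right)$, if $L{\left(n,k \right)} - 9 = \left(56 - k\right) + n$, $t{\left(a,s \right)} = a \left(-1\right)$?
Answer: $828144$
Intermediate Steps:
$t{\left(a,s \right)} = - a$
$L{\left(n,k \right)} = 65 + n - k$ ($L{\left(n,k \right)} = 9 - \left(-56 + k - n\right) = 9 + \left(56 + n - k\right) = 65 + n - k$)
$\left(L{\left(58,-90 \right)} + t{\left(3,0 \right)} 7 \cdot 5\right) \left(\left(-7234 - 23571\right) + 38473\right) = \left(\left(65 + 58 - -90\right) + \left(-1\right) 3 \cdot 7 \cdot 5\right) \left(\left(-7234 - 23571\right) + 38473\right) = \left(\left(65 + 58 + 90\right) + \left(-3\right) 7 \cdot 5\right) \left(-30805 + 38473\right) = \left(213 - 105\right) 7668 = 108 \cdot 7668 = 828144$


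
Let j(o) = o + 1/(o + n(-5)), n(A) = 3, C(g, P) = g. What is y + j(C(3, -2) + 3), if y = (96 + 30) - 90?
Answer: 379/9 ≈ 42.111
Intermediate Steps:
y = 36 (y = 126 - 90 = 36)
j(o) = o + 1/(3 + o) (j(o) = o + 1/(o + 3) = o + 1/(3 + o))
y + j(C(3, -2) + 3) = 36 + (1 + (3 + 3)**2 + 3*(3 + 3))/(3 + (3 + 3)) = 36 + (1 + 6**2 + 3*6)/(3 + 6) = 36 + (1 + 36 + 18)/9 = 36 + (1/9)*55 = 36 + 55/9 = 379/9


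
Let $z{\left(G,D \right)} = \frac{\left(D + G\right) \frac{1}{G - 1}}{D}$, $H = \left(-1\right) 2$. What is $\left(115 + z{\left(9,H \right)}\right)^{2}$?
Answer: $\frac{3359889}{256} \approx 13125.0$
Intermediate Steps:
$H = -2$
$z{\left(G,D \right)} = \frac{D + G}{D \left(-1 + G\right)}$ ($z{\left(G,D \right)} = \frac{\left(D + G\right) \frac{1}{-1 + G}}{D} = \frac{\frac{1}{-1 + G} \left(D + G\right)}{D} = \frac{D + G}{D \left(-1 + G\right)}$)
$\left(115 + z{\left(9,H \right)}\right)^{2} = \left(115 + \frac{-2 + 9}{\left(-2\right) \left(-1 + 9\right)}\right)^{2} = \left(115 - \frac{1}{2} \cdot \frac{1}{8} \cdot 7\right)^{2} = \left(115 - \frac{1}{16} \cdot 7\right)^{2} = \left(115 - \frac{7}{16}\right)^{2} = \left(\frac{1833}{16}\right)^{2} = \frac{3359889}{256}$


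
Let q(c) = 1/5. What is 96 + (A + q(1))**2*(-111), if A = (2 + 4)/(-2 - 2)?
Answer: -9159/100 ≈ -91.590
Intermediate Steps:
q(c) = 1/5
A = -3/2 (A = 6/(-4) = 6*(-1/4) = -3/2 ≈ -1.5000)
96 + (A + q(1))**2*(-111) = 96 + (-3/2 + 1/5)**2*(-111) = 96 + (-13/10)**2*(-111) = 96 + (169/100)*(-111) = 96 - 18759/100 = -9159/100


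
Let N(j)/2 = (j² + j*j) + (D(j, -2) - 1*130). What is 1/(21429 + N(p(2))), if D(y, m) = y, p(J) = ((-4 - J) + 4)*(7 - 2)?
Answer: 1/21549 ≈ 4.6406e-5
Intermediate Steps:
p(J) = -5*J (p(J) = -J*5 = -5*J)
N(j) = -260 + 2*j + 4*j² (N(j) = 2*((j² + j*j) + (j - 1*130)) = 2*((j² + j²) + (j - 130)) = 2*(2*j² + (-130 + j)) = 2*(-130 + j + 2*j²) = -260 + 2*j + 4*j²)
1/(21429 + N(p(2))) = 1/(21429 + (-260 + 2*(-5*2) + 4*(-5*2)²)) = 1/(21429 + (-260 + 2*(-10) + 4*(-10)²)) = 1/(21429 + (-260 - 20 + 4*100)) = 1/(21429 + (-260 - 20 + 400)) = 1/(21429 + 120) = 1/21549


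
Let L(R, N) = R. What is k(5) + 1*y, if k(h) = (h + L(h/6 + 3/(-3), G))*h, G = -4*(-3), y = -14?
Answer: 61/6 ≈ 10.167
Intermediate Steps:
G = 12
k(h) = h*(-1 + 7*h/6) (k(h) = (h + (h/6 + 3/(-3)))*h = (h + (h*(⅙) + 3*(-⅓)))*h = (h + (h/6 - 1))*h = (h + (-1 + h/6))*h = (-1 + 7*h/6)*h = h*(-1 + 7*h/6))
k(5) + 1*y = (⅙)*5*(-6 + 7*5) + 1*(-14) = (⅙)*5*(-6 + 35) - 14 = (⅙)*5*29 - 14 = 145/6 - 14 = 61/6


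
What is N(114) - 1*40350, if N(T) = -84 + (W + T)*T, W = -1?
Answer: -27552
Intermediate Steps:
N(T) = -84 + T*(-1 + T) (N(T) = -84 + (-1 + T)*T = -84 + T*(-1 + T))
N(114) - 1*40350 = (-84 + 114² - 1*114) - 1*40350 = (-84 + 12996 - 114) - 40350 = 12798 - 40350 = -27552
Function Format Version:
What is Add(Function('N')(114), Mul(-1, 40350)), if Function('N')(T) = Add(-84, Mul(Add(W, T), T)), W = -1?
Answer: -27552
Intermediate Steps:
Function('N')(T) = Add(-84, Mul(T, Add(-1, T))) (Function('N')(T) = Add(-84, Mul(Add(-1, T), T)) = Add(-84, Mul(T, Add(-1, T))))
Add(Function('N')(114), Mul(-1, 40350)) = Add(Add(-84, Pow(114, 2), Mul(-1, 114)), Mul(-1, 40350)) = Add(Add(-84, 12996, -114), -40350) = Add(12798, -40350) = -27552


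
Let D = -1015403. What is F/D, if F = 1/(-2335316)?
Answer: 1/2371286872348 ≈ 4.2171e-13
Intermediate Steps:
F = -1/2335316 ≈ -4.2821e-7
F/D = -1/2335316/(-1015403) = -1/2335316*(-1/1015403) = 1/2371286872348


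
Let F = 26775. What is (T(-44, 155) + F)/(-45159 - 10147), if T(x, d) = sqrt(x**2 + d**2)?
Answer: -26775/55306 - sqrt(25961)/55306 ≈ -0.48704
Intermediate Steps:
T(x, d) = sqrt(d**2 + x**2)
(T(-44, 155) + F)/(-45159 - 10147) = (sqrt(155**2 + (-44)**2) + 26775)/(-45159 - 10147) = (sqrt(24025 + 1936) + 26775)/(-55306) = (sqrt(25961) + 26775)*(-1/55306) = (26775 + sqrt(25961))*(-1/55306) = -26775/55306 - sqrt(25961)/55306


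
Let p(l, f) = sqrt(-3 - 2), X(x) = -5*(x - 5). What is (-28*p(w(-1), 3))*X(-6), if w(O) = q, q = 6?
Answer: -1540*I*sqrt(5) ≈ -3443.5*I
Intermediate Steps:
w(O) = 6
X(x) = 25 - 5*x (X(x) = -5*(-5 + x) = 25 - 5*x)
p(l, f) = I*sqrt(5) (p(l, f) = sqrt(-5) = I*sqrt(5))
(-28*p(w(-1), 3))*X(-6) = (-28*I*sqrt(5))*(25 - 5*(-6)) = (-28*I*sqrt(5))*(25 + 30) = -28*I*sqrt(5)*55 = -1540*I*sqrt(5)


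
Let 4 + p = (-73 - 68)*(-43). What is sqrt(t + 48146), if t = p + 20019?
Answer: 4*sqrt(4639) ≈ 272.44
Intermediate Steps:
p = 6059 (p = -4 + (-73 - 68)*(-43) = -4 - 141*(-43) = -4 + 6063 = 6059)
t = 26078 (t = 6059 + 20019 = 26078)
sqrt(t + 48146) = sqrt(26078 + 48146) = sqrt(74224) = 4*sqrt(4639)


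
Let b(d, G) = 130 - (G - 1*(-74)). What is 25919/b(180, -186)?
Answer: 25919/242 ≈ 107.10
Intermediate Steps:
b(d, G) = 56 - G (b(d, G) = 130 - (G + 74) = 130 - (74 + G) = 130 + (-74 - G) = 56 - G)
25919/b(180, -186) = 25919/(56 - 1*(-186)) = 25919/(56 + 186) = 25919/242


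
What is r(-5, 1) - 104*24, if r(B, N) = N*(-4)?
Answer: -2500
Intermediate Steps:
r(B, N) = -4*N
r(-5, 1) - 104*24 = -4*1 - 104*24 = -4 - 2496 = -2500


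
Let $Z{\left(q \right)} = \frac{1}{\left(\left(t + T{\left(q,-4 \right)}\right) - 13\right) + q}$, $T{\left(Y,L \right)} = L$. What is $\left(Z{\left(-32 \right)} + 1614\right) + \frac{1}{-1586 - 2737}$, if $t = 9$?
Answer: $\frac{279088517}{172920} \approx 1614.0$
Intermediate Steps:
$Z{\left(q \right)} = \frac{1}{-8 + q}$ ($Z{\left(q \right)} = \frac{1}{\left(\left(9 - 4\right) - 13\right) + q} = \frac{1}{\left(5 - 13\right) + q} = \frac{1}{-8 + q}$)
$\left(Z{\left(-32 \right)} + 1614\right) + \frac{1}{-1586 - 2737} = \left(\frac{1}{-8 - 32} + 1614\right) + \frac{1}{-1586 - 2737} = \left(\frac{1}{-40} + 1614\right) + \frac{1}{-4323} = \left(- \frac{1}{40} + 1614\right) - \frac{1}{4323} = \frac{64559}{40} - \frac{1}{4323} = \frac{279088517}{172920}$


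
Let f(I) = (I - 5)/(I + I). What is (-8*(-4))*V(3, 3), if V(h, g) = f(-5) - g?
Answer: -64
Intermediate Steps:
f(I) = (-5 + I)/(2*I) (f(I) = (-5 + I)/((2*I)) = (-5 + I)*(1/(2*I)) = (-5 + I)/(2*I))
V(h, g) = 1 - g (V(h, g) = (½)*(-5 - 5)/(-5) - g = (½)*(-⅕)*(-10) - g = 1 - g)
(-8*(-4))*V(3, 3) = (-8*(-4))*(1 - 1*3) = 32*(1 - 3) = 32*(-2) = -64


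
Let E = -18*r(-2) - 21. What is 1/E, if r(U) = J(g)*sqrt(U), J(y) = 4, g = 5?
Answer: I/(3*(-7*I + 24*sqrt(2))) ≈ -0.0019428 + 0.0094202*I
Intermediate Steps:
r(U) = 4*sqrt(U)
E = -21 - 72*I*sqrt(2) (E = -72*sqrt(-2) - 21 = -72*I*sqrt(2) - 21 = -21 - 72*I*sqrt(2) ≈ -21.0 - 101.82*I)
1/E = 1/(-21 - 72*I*sqrt(2))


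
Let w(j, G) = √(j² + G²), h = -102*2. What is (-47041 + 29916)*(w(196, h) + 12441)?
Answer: -213052125 - 68500*√5002 ≈ -2.1790e+8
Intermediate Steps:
h = -204 (h = -17*12 = -204)
w(j, G) = √(G² + j²)
(-47041 + 29916)*(w(196, h) + 12441) = (-47041 + 29916)*(√((-204)² + 196²) + 12441) = -17125*(√(41616 + 38416) + 12441) = -17125*(√80032 + 12441) = -17125*(4*√5002 + 12441) = -17125*(12441 + 4*√5002) = -213052125 - 68500*√5002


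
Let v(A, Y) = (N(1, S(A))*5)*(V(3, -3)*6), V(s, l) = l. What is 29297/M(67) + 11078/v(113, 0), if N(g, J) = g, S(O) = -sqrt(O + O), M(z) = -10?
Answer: -274751/90 ≈ -3052.8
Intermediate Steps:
S(O) = -sqrt(2)*sqrt(O) (S(O) = -sqrt(2*O) = -sqrt(2)*sqrt(O))
v(A, Y) = -90 (v(A, Y) = (1*5)*(-3*6) = 5*(-18) = -90)
29297/M(67) + 11078/v(113, 0) = 29297/(-10) + 11078/(-90) = 29297*(-1/10) + 11078*(-1/90) = -29297/10 - 5539/45 = -274751/90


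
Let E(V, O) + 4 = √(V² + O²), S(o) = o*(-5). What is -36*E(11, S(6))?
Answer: 144 - 36*√1021 ≈ -1006.3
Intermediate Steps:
S(o) = -5*o
E(V, O) = -4 + √(O² + V²) (E(V, O) = -4 + √(V² + O²) = -4 + √(O² + V²))
-36*E(11, S(6)) = -36*(-4 + √((-5*6)² + 11²)) = -36*(-4 + √((-30)² + 121)) = -36*(-4 + √(900 + 121)) = -36*(-4 + √1021) = 144 - 36*√1021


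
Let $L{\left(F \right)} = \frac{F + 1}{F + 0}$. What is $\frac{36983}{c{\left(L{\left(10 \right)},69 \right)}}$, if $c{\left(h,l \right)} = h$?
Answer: $\frac{369830}{11} \approx 33621.0$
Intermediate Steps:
$L{\left(F \right)} = \frac{1 + F}{F}$
$\frac{36983}{c{\left(L{\left(10 \right)},69 \right)}} = \frac{36983}{\frac{1}{10} \left(1 + 10\right)} = \frac{36983}{\frac{1}{10} \cdot 11} = \frac{36983}{\frac{11}{10}} = 36983 \cdot \frac{10}{11} = \frac{369830}{11}$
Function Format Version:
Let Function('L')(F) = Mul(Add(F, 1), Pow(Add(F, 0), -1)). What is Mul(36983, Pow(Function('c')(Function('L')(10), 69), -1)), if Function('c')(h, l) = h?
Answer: Rational(369830, 11) ≈ 33621.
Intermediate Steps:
Function('L')(F) = Mul(Pow(F, -1), Add(1, F)) (Function('L')(F) = Mul(Add(1, F), Pow(F, -1)) = Mul(Pow(F, -1), Add(1, F)))
Mul(36983, Pow(Function('c')(Function('L')(10), 69), -1)) = Mul(36983, Pow(Mul(Pow(10, -1), Add(1, 10)), -1)) = Mul(36983, Pow(Mul(Rational(1, 10), 11), -1)) = Mul(36983, Pow(Rational(11, 10), -1)) = Mul(36983, Rational(10, 11)) = Rational(369830, 11)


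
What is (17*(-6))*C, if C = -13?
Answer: 1326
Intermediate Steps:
(17*(-6))*C = (17*(-6))*(-13) = -102*(-13) = 1326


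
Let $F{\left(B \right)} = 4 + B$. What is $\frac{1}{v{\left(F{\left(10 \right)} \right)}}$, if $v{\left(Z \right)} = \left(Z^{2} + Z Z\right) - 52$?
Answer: $\frac{1}{340} \approx 0.0029412$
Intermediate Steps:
$v{\left(Z \right)} = -52 + 2 Z^{2}$ ($v{\left(Z \right)} = \left(Z^{2} + Z^{2}\right) - 52 = 2 Z^{2} - 52 = -52 + 2 Z^{2}$)
$\frac{1}{v{\left(F{\left(10 \right)} \right)}} = \frac{1}{-52 + 2 \left(4 + 10\right)^{2}} = \frac{1}{-52 + 2 \cdot 14^{2}} = \frac{1}{-52 + 2 \cdot 196} = \frac{1}{-52 + 392} = \frac{1}{340}$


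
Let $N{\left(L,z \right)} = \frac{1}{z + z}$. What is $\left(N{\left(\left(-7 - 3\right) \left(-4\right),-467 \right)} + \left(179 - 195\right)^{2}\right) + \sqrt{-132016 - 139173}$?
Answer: $\frac{239103}{934} + i \sqrt{271189} \approx 256.0 + 520.76 i$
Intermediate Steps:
$N{\left(L,z \right)} = \frac{1}{2 z}$
$\left(N{\left(\left(-7 - 3\right) \left(-4\right),-467 \right)} + \left(179 - 195\right)^{2}\right) + \sqrt{-132016 - 139173} = \left(\frac{1}{2 \left(-467\right)} + \left(179 - 195\right)^{2}\right) + \sqrt{-132016 - 139173} = \left(\frac{1}{2} \left(- \frac{1}{467}\right) + \left(-16\right)^{2}\right) + \sqrt{-271189} = \left(- \frac{1}{934} + 256\right) + i \sqrt{271189} = \frac{239103}{934} + i \sqrt{271189}$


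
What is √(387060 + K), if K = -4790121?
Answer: 3*I*√489229 ≈ 2098.3*I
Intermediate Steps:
√(387060 + K) = √(387060 - 4790121) = √(-4403061) = 3*I*√489229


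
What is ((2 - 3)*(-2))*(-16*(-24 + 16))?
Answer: 256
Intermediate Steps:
((2 - 3)*(-2))*(-16*(-24 + 16)) = (-1*(-2))*(-16*(-8)) = 2*128 = 256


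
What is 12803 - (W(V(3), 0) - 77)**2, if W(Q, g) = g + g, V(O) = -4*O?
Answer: 6874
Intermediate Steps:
W(Q, g) = 2*g
12803 - (W(V(3), 0) - 77)**2 = 12803 - (2*0 - 77)**2 = 12803 - (0 - 77)**2 = 12803 - 1*(-77)**2 = 12803 - 1*5929 = 12803 - 5929 = 6874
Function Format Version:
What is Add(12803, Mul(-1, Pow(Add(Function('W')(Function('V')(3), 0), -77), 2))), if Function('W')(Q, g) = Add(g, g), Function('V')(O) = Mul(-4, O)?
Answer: 6874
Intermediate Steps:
Function('W')(Q, g) = Mul(2, g)
Add(12803, Mul(-1, Pow(Add(Function('W')(Function('V')(3), 0), -77), 2))) = Add(12803, Mul(-1, Pow(Add(Mul(2, 0), -77), 2))) = Add(12803, Mul(-1, Pow(Add(0, -77), 2))) = Add(12803, Mul(-1, Pow(-77, 2))) = Add(12803, Mul(-1, 5929)) = Add(12803, -5929) = 6874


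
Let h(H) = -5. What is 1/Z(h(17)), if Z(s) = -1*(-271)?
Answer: 1/271 ≈ 0.0036900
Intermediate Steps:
Z(s) = 271
1/Z(h(17)) = 1/271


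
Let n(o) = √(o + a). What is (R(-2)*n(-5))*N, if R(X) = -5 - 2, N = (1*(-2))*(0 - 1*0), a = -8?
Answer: 0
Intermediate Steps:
N = 0 (N = -2*(0 + 0) = -2*0 = 0)
n(o) = √(-8 + o) (n(o) = √(o - 8) = √(-8 + o))
R(X) = -7
(R(-2)*n(-5))*N = -7*√(-8 - 5)*0 = -7*I*√13*0 = 0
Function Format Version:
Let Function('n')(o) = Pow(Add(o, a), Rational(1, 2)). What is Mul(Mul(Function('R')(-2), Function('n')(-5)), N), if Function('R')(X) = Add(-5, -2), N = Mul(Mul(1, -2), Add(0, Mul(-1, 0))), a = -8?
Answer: 0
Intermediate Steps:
N = 0 (N = Mul(-2, Add(0, 0)) = Mul(-2, 0) = 0)
Function('n')(o) = Pow(Add(-8, o), Rational(1, 2)) (Function('n')(o) = Pow(Add(o, -8), Rational(1, 2)) = Pow(Add(-8, o), Rational(1, 2)))
Function('R')(X) = -7
Mul(Mul(Function('R')(-2), Function('n')(-5)), N) = Mul(Mul(-7, Pow(Add(-8, -5), Rational(1, 2))), 0) = Mul(Mul(-7, Pow(-13, Rational(1, 2))), 0) = Mul(Mul(-7, Mul(I, Pow(13, Rational(1, 2)))), 0) = Mul(Mul(-7, I, Pow(13, Rational(1, 2))), 0) = 0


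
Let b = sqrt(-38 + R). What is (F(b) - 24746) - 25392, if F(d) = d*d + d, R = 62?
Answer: -50114 + 2*sqrt(6) ≈ -50109.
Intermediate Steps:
b = 2*sqrt(6) (b = sqrt(-38 + 62) = sqrt(24) = 2*sqrt(6) ≈ 4.8990)
F(d) = d + d**2 (F(d) = d**2 + d = d + d**2)
(F(b) - 24746) - 25392 = ((2*sqrt(6))*(1 + 2*sqrt(6)) - 24746) - 25392 = (2*sqrt(6)*(1 + 2*sqrt(6)) - 24746) - 25392 = (-24746 + 2*sqrt(6)*(1 + 2*sqrt(6))) - 25392 = -50138 + 2*sqrt(6)*(1 + 2*sqrt(6))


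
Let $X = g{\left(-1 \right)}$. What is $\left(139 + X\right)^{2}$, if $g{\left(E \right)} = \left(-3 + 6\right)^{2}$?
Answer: $21904$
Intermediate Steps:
$g{\left(E \right)} = 9$ ($g{\left(E \right)} = 3^{2} = 9$)
$X = 9$
$\left(139 + X\right)^{2} = \left(139 + 9\right)^{2} = 148^{2} = 21904$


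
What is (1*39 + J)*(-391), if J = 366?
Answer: -158355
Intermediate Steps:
(1*39 + J)*(-391) = (1*39 + 366)*(-391) = (39 + 366)*(-391) = 405*(-391) = -158355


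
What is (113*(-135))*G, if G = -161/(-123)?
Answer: -818685/41 ≈ -19968.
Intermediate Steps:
G = 161/123 (G = -161*(-1/123) = 161/123 ≈ 1.3089)
(113*(-135))*G = (113*(-135))*(161/123) = -15255*161/123 = -818685/41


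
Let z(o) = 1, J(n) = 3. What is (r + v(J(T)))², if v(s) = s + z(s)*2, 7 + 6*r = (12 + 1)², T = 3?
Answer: 1024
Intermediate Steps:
r = 27 (r = -7/6 + (12 + 1)²/6 = -7/6 + (⅙)*13² = -7/6 + (⅙)*169 = -7/6 + 169/6 = 27)
v(s) = 2 + s (v(s) = s + 1*2 = s + 2 = 2 + s)
(r + v(J(T)))² = (27 + (2 + 3))² = (27 + 5)² = 32² = 1024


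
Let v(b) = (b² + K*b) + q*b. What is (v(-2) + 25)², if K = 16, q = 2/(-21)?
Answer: 3481/441 ≈ 7.8934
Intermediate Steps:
q = -2/21 (q = 2*(-1/21) = -2/21 ≈ -0.095238)
v(b) = b² + 334*b/21 (v(b) = (b² + 16*b) - 2*b/21 = b² + 334*b/21)
(v(-2) + 25)² = ((1/21)*(-2)*(334 + 21*(-2)) + 25)² = ((1/21)*(-2)*(334 - 42) + 25)² = ((1/21)*(-2)*292 + 25)² = (-584/21 + 25)² = (-59/21)² = 3481/441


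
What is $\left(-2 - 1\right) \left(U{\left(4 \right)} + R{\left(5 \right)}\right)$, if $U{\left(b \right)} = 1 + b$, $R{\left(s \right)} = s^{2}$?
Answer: $-90$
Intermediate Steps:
$\left(-2 - 1\right) \left(U{\left(4 \right)} + R{\left(5 \right)}\right) = \left(-2 - 1\right) \left(\left(1 + 4\right) + 5^{2}\right) = \left(-2 - 1\right) \left(5 + 25\right) = \left(-3\right) 30 = -90$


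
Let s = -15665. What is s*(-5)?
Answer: 78325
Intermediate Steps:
s*(-5) = -15665*(-5) = 78325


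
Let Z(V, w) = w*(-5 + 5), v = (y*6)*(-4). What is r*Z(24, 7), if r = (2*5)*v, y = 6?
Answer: 0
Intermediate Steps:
v = -144 (v = (6*6)*(-4) = 36*(-4) = -144)
Z(V, w) = 0 (Z(V, w) = w*0 = 0)
r = -1440 (r = (2*5)*(-144) = 10*(-144) = -1440)
r*Z(24, 7) = -1440*0 = 0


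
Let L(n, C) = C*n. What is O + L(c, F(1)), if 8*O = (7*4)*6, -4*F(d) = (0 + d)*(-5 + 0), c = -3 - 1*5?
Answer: 11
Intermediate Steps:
c = -8 (c = -3 - 5 = -8)
F(d) = 5*d/4 (F(d) = -(0 + d)*(-5 + 0)/4 = -d*(-5)/4 = -(-5)*d/4 = 5*d/4)
O = 21 (O = ((7*4)*6)/8 = (28*6)/8 = (⅛)*168 = 21)
O + L(c, F(1)) = 21 + ((5/4)*1)*(-8) = 21 + (5/4)*(-8) = 21 - 10 = 11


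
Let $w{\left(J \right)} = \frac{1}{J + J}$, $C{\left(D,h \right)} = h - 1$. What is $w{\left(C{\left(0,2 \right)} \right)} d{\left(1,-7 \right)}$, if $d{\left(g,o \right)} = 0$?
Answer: $0$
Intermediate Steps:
$C{\left(D,h \right)} = -1 + h$ ($C{\left(D,h \right)} = h - 1 = -1 + h$)
$w{\left(J \right)} = \frac{1}{2 J}$
$w{\left(C{\left(0,2 \right)} \right)} d{\left(1,-7 \right)} = \frac{1}{2 \left(-1 + 2\right)} 0 = \frac{1}{2 \cdot 1} \cdot 0 = \frac{1}{2} \cdot 1 \cdot 0 = \frac{1}{2} \cdot 0 = 0$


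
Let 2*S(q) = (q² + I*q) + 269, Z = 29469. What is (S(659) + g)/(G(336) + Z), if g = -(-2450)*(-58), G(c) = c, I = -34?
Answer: 21324/9935 ≈ 2.1464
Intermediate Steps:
S(q) = 269/2 + q²/2 - 17*q (S(q) = ((q² - 34*q) + 269)/2 = (269 + q² - 34*q)/2 = 269/2 + q²/2 - 17*q)
g = -142100 (g = -490*290 = -142100)
(S(659) + g)/(G(336) + Z) = ((269/2 + (½)*659² - 17*659) - 142100)/(336 + 29469) = ((269/2 + (½)*434281 - 11203) - 142100)/29805 = ((269/2 + 434281/2 - 11203) - 142100)*(1/29805) = (206072 - 142100)*(1/29805) = 63972*(1/29805) = 21324/9935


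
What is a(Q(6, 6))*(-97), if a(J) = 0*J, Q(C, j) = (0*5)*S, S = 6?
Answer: 0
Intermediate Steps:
Q(C, j) = 0 (Q(C, j) = (0*5)*6 = 0*6 = 0)
a(J) = 0
a(Q(6, 6))*(-97) = 0*(-97) = 0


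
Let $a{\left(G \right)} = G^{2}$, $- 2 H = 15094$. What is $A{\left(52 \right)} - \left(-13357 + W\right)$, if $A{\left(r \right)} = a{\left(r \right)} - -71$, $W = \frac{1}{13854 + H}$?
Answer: $\frac{101744523}{6307} \approx 16132.0$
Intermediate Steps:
$H = -7547$ ($H = \left(- \frac{1}{2}\right) 15094 = -7547$)
$W = \frac{1}{6307}$ ($W = \frac{1}{13854 - 7547} = \frac{1}{6307} \approx 0.00015855$)
$A{\left(r \right)} = 71 + r^{2}$ ($A{\left(r \right)} = r^{2} - -71 = r^{2} + 71 = 71 + r^{2}$)
$A{\left(52 \right)} - \left(-13357 + W\right) = \left(71 + 52^{2}\right) + \left(13357 - \frac{1}{6307}\right) = \left(71 + 2704\right) + \left(13357 - \frac{1}{6307}\right) = 2775 + \frac{84242598}{6307} = \frac{101744523}{6307}$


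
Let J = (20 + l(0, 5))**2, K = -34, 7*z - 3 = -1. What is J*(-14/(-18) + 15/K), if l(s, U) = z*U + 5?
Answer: 3525175/14994 ≈ 235.11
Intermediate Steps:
z = 2/7 (z = 3/7 + (1/7)*(-1) = 3/7 - 1/7 = 2/7 ≈ 0.28571)
l(s, U) = 5 + 2*U/7 (l(s, U) = 2*U/7 + 5 = 5 + 2*U/7)
J = 34225/49 (J = (20 + (5 + (2/7)*5))**2 = (20 + (5 + 10/7))**2 = (20 + 45/7)**2 = (185/7)**2 = 34225/49 ≈ 698.47)
J*(-14/(-18) + 15/K) = 34225*(-14/(-18) + 15/(-34))/49 = 34225*(-14*(-1/18) + 15*(-1/34))/49 = 34225*(7/9 - 15/34)/49 = (34225/49)*(103/306) = 3525175/14994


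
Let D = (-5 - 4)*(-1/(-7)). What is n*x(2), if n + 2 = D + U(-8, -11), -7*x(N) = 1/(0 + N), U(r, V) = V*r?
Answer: -593/98 ≈ -6.0510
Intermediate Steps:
x(N) = -1/(7*N) (x(N) = -1/(7*(0 + N)) = -1/(7*N))
D = -9/7 (D = -(-9)*(-1)/7 = -9*⅐ = -9/7 ≈ -1.2857)
n = 593/7 (n = -2 + (-9/7 - 11*(-8)) = -2 + (-9/7 + 88) = -2 + 607/7 = 593/7 ≈ 84.714)
n*x(2) = 593*(-⅐/2)/7 = 593*(-⅐*½)/7 = (593/7)*(-1/14) = -593/98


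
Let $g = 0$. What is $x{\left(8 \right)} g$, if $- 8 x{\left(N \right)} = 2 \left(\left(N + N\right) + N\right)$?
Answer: $0$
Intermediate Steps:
$x{\left(N \right)} = - \frac{3 N}{4}$ ($x{\left(N \right)} = - \frac{2 \left(\left(N + N\right) + N\right)}{8} = - \frac{2 \left(2 N + N\right)}{8} = - \frac{2 \cdot 3 N}{8} = - \frac{6 N}{8} = - \frac{3 N}{4}$)
$x{\left(8 \right)} g = \left(- \frac{3}{4}\right) 8 \cdot 0 = \left(-6\right) 0 = 0$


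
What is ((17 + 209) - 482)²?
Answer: 65536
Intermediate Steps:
((17 + 209) - 482)² = (226 - 482)² = (-256)² = 65536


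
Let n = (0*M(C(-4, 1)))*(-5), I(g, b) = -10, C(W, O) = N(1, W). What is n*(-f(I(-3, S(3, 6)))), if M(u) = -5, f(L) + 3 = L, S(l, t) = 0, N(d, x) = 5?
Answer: 0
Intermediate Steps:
C(W, O) = 5
f(L) = -3 + L
n = 0 (n = (0*(-5))*(-5) = 0*(-5) = 0)
n*(-f(I(-3, S(3, 6)))) = 0*(-(-3 - 10)) = 0*(-1*(-13)) = 0*13 = 0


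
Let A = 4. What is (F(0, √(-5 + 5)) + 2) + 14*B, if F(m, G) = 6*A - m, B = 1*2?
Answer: 54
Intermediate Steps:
B = 2
F(m, G) = 24 - m (F(m, G) = 6*4 - m = 24 - m)
(F(0, √(-5 + 5)) + 2) + 14*B = ((24 - 1*0) + 2) + 14*2 = ((24 + 0) + 2) + 28 = (24 + 2) + 28 = 26 + 28 = 54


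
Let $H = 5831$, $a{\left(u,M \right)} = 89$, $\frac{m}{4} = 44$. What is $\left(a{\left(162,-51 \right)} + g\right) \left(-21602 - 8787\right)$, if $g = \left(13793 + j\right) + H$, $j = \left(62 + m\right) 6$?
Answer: $-642453849$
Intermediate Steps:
$m = 176$ ($m = 4 \cdot 44 = 176$)
$j = 1428$ ($j = \left(62 + 176\right) 6 = 238 \cdot 6 = 1428$)
$g = 21052$ ($g = \left(13793 + 1428\right) + 5831 = 15221 + 5831 = 21052$)
$\left(a{\left(162,-51 \right)} + g\right) \left(-21602 - 8787\right) = \left(89 + 21052\right) \left(-21602 - 8787\right) = 21141 \left(-30389\right) = -642453849$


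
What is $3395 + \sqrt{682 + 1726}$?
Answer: $3395 + 2 \sqrt{602} \approx 3444.1$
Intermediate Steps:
$3395 + \sqrt{682 + 1726} = 3395 + \sqrt{2408} = 3395 + 2 \sqrt{602}$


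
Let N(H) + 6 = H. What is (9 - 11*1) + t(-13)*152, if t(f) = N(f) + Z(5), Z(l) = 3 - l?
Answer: -3194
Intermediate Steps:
N(H) = -6 + H
t(f) = -8 + f (t(f) = (-6 + f) + (3 - 1*5) = (-6 + f) + (3 - 5) = (-6 + f) - 2 = -8 + f)
(9 - 11*1) + t(-13)*152 = (9 - 11*1) + (-8 - 13)*152 = (9 - 11) - 21*152 = -2 - 3192 = -3194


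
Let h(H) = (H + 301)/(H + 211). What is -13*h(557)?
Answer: -1859/128 ≈ -14.523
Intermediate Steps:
h(H) = (301 + H)/(211 + H)
-13*h(557) = -13*(301 + 557)/(211 + 557) = -13*858/768 = -13*143/128 = -1859/128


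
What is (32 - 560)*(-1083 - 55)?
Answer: 600864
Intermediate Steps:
(32 - 560)*(-1083 - 55) = -528*(-1138) = 600864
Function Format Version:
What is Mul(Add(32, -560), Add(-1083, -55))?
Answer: 600864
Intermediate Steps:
Mul(Add(32, -560), Add(-1083, -55)) = Mul(-528, -1138) = 600864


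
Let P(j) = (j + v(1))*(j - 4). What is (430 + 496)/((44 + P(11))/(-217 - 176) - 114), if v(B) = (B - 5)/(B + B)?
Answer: -363918/44909 ≈ -8.1035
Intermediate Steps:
v(B) = (-5 + B)/(2*B) (v(B) = (-5 + B)/((2*B)) = (-5 + B)*(1/(2*B)) = (-5 + B)/(2*B))
P(j) = (-4 + j)*(-2 + j) (P(j) = (j + (1/2)*(-5 + 1)/1)*(j - 4) = (j + (1/2)*1*(-4))*(-4 + j) = (j - 2)*(-4 + j) = (-2 + j)*(-4 + j) = (-4 + j)*(-2 + j))
(430 + 496)/((44 + P(11))/(-217 - 176) - 114) = (430 + 496)/((44 + (8 + 11**2 - 6*11))/(-217 - 176) - 114) = 926/((44 + (8 + 121 - 66))/(-393) - 114) = 926/((44 + 63)*(-1/393) - 114) = 926/(107*(-1/393) - 114) = 926/(-107/393 - 114) = 926/(-44909/393) = 926*(-393/44909) = -363918/44909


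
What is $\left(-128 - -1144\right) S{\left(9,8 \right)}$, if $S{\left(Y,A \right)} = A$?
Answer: $8128$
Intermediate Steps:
$\left(-128 - -1144\right) S{\left(9,8 \right)} = \left(-128 - -1144\right) 8 = \left(-128 + 1144\right) 8 = 1016 \cdot 8 = 8128$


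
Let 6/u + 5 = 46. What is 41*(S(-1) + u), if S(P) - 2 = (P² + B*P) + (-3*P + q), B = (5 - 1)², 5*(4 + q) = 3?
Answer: -2717/5 ≈ -543.40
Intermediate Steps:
q = -17/5 (q = -4 + (⅕)*3 = -4 + ⅗ = -17/5 ≈ -3.4000)
u = 6/41 (u = 6/(-5 + 46) = 6/41 ≈ 0.14634)
B = 16 (B = 4² = 16)
S(P) = -7/5 + P² + 13*P (S(P) = 2 + ((P² + 16*P) + (-3*P - 17/5)) = 2 + ((P² + 16*P) + (-17/5 - 3*P)) = 2 + (-17/5 + P² + 13*P) = -7/5 + P² + 13*P)
41*(S(-1) + u) = 41*((-7/5 + (-1)² + 13*(-1)) + 6/41) = 41*((-7/5 + 1 - 13) + 6/41) = 41*(-67/5 + 6/41) = 41*(-2717/205) = -2717/5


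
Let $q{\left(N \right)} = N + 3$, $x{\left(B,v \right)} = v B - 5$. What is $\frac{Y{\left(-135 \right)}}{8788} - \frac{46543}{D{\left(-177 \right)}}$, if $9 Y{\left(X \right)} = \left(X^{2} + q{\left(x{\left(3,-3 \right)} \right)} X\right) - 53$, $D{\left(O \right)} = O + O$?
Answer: $\frac{614689589}{4666428} \approx 131.73$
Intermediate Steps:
$x{\left(B,v \right)} = -5 + B v$ ($x{\left(B,v \right)} = B v - 5 = -5 + B v$)
$q{\left(N \right)} = 3 + N$
$D{\left(O \right)} = 2 O$
$Y{\left(X \right)} = - \frac{53}{9} - \frac{11 X}{9} + \frac{X^{2}}{9}$ ($Y{\left(X \right)} = \frac{\left(X^{2} + \left(3 + \left(-5 + 3 \left(-3\right)\right)\right) X\right) - 53}{9} = \frac{\left(X^{2} + \left(3 - 14\right) X\right) - 53}{9} = \frac{\left(X^{2} - 11 X\right) - 53}{9} = \frac{-53 + X^{2} - 11 X}{9} = - \frac{53}{9} - \frac{11 X}{9} + \frac{X^{2}}{9}$)
$\frac{Y{\left(-135 \right)}}{8788} - \frac{46543}{D{\left(-177 \right)}} = \frac{- \frac{53}{9} - -165 + \frac{\left(-135\right)^{2}}{9}}{8788} - \frac{46543}{2 \left(-177\right)} = \left(- \frac{53}{9} + 165 + \frac{1}{9} \cdot 18225\right) \frac{1}{8788} - \frac{46543}{-354} = \left(- \frac{53}{9} + 165 + 2025\right) \frac{1}{8788} - - \frac{46543}{354} = \frac{19657}{9} \cdot \frac{1}{8788} + \frac{46543}{354} = \frac{19657}{79092} + \frac{46543}{354} = \frac{614689589}{4666428}$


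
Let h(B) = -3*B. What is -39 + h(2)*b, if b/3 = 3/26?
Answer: -534/13 ≈ -41.077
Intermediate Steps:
b = 9/26 (b = 3*(3/26) = 9/26 ≈ 0.34615)
-39 + h(2)*b = -39 - 3*2*(9/26) = -39 - 6*9/26 = -39 - 27/13 = -534/13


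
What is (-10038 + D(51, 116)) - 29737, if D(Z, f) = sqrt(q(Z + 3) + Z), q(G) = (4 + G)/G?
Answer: -39775 + sqrt(4218)/9 ≈ -39768.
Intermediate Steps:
D(Z, f) = sqrt(Z + (7 + Z)/(3 + Z)) (D(Z, f) = sqrt((4 + (Z + 3))/(Z + 3) + Z) = sqrt((4 + (3 + Z))/(3 + Z) + Z) = sqrt((7 + Z)/(3 + Z) + Z) = sqrt(Z + (7 + Z)/(3 + Z)))
(-10038 + D(51, 116)) - 29737 = (-10038 + sqrt((7 + 51 + 51*(3 + 51))/(3 + 51))) - 29737 = (-10038 + sqrt((7 + 51 + 51*54)/54)) - 29737 = (-10038 + sqrt((7 + 51 + 2754)/54)) - 29737 = (-10038 + sqrt((1/54)*2812)) - 29737 = (-10038 + sqrt(1406/27)) - 29737 = (-10038 + sqrt(4218)/9) - 29737 = -39775 + sqrt(4218)/9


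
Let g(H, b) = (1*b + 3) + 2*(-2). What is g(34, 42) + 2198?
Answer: 2239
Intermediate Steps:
g(H, b) = -1 + b (g(H, b) = (b + 3) - 4 = (3 + b) - 4 = -1 + b)
g(34, 42) + 2198 = (-1 + 42) + 2198 = 41 + 2198 = 2239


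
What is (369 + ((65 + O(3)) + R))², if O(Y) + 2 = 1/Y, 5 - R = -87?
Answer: 2474329/9 ≈ 2.7493e+5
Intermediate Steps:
R = 92 (R = 5 - 1*(-87) = 5 + 87 = 92)
O(Y) = -2 + 1/Y
(369 + ((65 + O(3)) + R))² = (369 + ((65 + (-2 + 1/3)) + 92))² = (369 + ((65 + (-2 + ⅓)) + 92))² = (369 + ((65 - 5/3) + 92))² = (369 + (190/3 + 92))² = (369 + 466/3)² = (1573/3)² = 2474329/9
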